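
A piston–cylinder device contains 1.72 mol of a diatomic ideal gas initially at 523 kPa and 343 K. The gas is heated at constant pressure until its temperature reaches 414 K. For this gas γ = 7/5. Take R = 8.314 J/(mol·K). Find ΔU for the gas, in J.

V₁ = nRT₁/P₁ = 1.72×8.314×343/523 = 9.38 L.
Isobaric: P stays 523 kPa; V/T = const ⇒ T₂ = 414 K, V₂ = 11.3 L.
For an ideal gas ΔU = nCvΔT with Cv = (5/2)R = 20.8 J/(mol·K).
ΔU = 1.72×20.8×(414−343) = 2540 J.

2540 J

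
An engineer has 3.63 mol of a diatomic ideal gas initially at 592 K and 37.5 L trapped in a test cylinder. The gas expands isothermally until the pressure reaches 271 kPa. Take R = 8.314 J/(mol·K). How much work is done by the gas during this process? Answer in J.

P₁ = nRT₁/V₁ = 3.63×8.314×592/37.5 = 476 kPa.
Isothermal: T stays 592 K; PV = const ⇒ V₂ = 65.9 L, P₂ = 271 kPa.
W = nRT ln(V₂/V₁) = 3.63×8.314×592×ln(1.76) = 10100 J.

10100 J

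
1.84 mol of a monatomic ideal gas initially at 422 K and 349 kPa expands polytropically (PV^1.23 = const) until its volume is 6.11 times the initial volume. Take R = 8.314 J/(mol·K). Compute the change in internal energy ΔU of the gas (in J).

V₁ = nRT₁/P₁ = 1.84×8.314×422/349 = 18.5 L.
Polytropic n=1.23: T₂ = T₁(V₁/V₂)^(n−1) = 422×(0.164)^0.23 = 278 K; P₂ = P₁(V₁/V₂)^n = 37.7 kPa.
For an ideal gas ΔU = nCvΔT with Cv = (3/2)R = 12.5 J/(mol·K).
ΔU = 1.84×12.5×(278−422) = -3300 J.

-3300 J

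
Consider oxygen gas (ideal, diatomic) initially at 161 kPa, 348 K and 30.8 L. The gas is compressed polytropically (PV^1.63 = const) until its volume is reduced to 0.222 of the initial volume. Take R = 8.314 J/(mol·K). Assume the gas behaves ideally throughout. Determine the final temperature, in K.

898 K

Polytropic n=1.63: T₂ = T₁(V₁/V₂)^(n−1) = 348×(4.50)^0.63 = 898 K; P₂ = P₁(V₁/V₂)^n = 1870 kPa.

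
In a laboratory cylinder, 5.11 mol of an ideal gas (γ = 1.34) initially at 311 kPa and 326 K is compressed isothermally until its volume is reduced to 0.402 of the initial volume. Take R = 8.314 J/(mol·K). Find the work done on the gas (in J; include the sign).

12600 J

V₁ = nRT₁/P₁ = 5.11×8.314×326/311 = 44.5 L.
Isothermal: T stays 326 K; PV = const ⇒ V₂ = 17.9 L, P₂ = 774 kPa.
W = nRT ln(V₂/V₁) = 5.11×8.314×326×ln(0.402) = -12600 J.
Work done on the gas = −W_by = 12600 J.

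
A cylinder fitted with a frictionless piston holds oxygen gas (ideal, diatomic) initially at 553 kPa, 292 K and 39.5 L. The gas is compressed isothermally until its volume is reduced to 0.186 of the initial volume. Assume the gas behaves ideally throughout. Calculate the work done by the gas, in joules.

n = P₁V₁/(RT₁) = 553×39.5/(8.314×292) = 9.00 mol.
Isothermal: T stays 292 K; PV = const ⇒ V₂ = 7.35 L, P₂ = 2970 kPa.
W = nRT ln(V₂/V₁) = 9.00×8.314×292×ln(0.186) = -36700 J.

-36700 J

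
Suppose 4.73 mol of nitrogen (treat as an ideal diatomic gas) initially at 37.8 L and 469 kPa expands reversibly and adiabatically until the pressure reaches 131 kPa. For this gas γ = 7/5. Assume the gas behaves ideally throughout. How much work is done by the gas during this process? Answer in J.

T₁ = P₁V₁/(nR) = 469×37.8/(4.73×8.314) = 451 K.
Adiabatic: T₂/T₁ = (P₂/P₁)^((γ−1)/γ) ⇒ T₂ = 451×(0.279)^0.286 = 313 K; V₂ = 94.0 L.
ΔU = nCvΔT = 4.73×20.8×(313−451) = -13500 J.
Q = 0 for an adiabatic process, so W = −ΔU = 13500 J.

13500 J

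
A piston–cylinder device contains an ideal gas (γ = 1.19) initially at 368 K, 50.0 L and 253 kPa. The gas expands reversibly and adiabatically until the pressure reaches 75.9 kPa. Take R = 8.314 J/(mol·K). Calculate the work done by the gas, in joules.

n = P₁V₁/(RT₁) = 253×50.0/(8.314×368) = 4.13 mol.
Adiabatic: T₂/T₁ = (P₂/P₁)^((γ−1)/γ) ⇒ T₂ = 368×(0.300)^0.160 = 304 K; V₂ = 138 L.
ΔU = nCvΔT = 4.13×43.8×(304−368) = -11600 J.
Q = 0 for an adiabatic process, so W = −ΔU = 11600 J.

11600 J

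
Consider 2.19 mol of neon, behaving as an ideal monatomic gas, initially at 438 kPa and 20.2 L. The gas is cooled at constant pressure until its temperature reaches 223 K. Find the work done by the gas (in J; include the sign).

T₁ = P₁V₁/(nR) = 438×20.2/(2.19×8.314) = 486 K.
Isobaric: P stays 438 kPa; V/T = const ⇒ T₂ = 223 K, V₂ = 9.27 L.
W = PΔV = 438×(9.27−20.2) kPa·L = -4790 J.

-4790 J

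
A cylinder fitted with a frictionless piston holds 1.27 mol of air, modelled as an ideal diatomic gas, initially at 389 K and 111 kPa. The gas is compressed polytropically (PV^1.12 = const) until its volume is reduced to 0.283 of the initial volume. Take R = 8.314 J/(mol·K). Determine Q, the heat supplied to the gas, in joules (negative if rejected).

-3920 J

V₁ = nRT₁/P₁ = 1.27×8.314×389/111 = 37.0 L.
Polytropic n=1.12: T₂ = T₁(V₁/V₂)^(n−1) = 389×(3.53)^0.12 = 453 K; P₂ = P₁(V₁/V₂)^n = 456 kPa.
W = (P₁V₁−P₂V₂)/(n−1) = (111×37.0−456×10.5)/0.12 = -5600 J.
ΔU = nCvΔT = 1.27×20.8×(453−389) = 1680 J.
Q = ΔU + W = -3920 J.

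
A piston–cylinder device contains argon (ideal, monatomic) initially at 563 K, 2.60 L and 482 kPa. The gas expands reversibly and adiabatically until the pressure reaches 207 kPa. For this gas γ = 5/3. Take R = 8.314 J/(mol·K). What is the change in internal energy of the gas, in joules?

n = P₁V₁/(RT₁) = 482×2.60/(8.314×563) = 0.268 mol.
Adiabatic: T₂/T₁ = (P₂/P₁)^((γ−1)/γ) ⇒ T₂ = 563×(0.429)^0.400 = 401 K; V₂ = 4.32 L.
For an ideal gas ΔU = nCvΔT with Cv = (3/2)R = 12.5 J/(mol·K).
ΔU = 0.268×12.5×(401−563) = -539 J.

-539 J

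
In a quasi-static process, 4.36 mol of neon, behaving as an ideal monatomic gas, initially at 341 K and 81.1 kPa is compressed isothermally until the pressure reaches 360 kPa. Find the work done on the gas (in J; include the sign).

V₁ = nRT₁/P₁ = 4.36×8.314×341/81.1 = 152 L.
Isothermal: T stays 341 K; PV = const ⇒ V₂ = 34.3 L, P₂ = 360 kPa.
W = nRT ln(V₂/V₁) = 4.36×8.314×341×ln(0.225) = -18400 J.
Work done on the gas = −W_by = 18400 J.

18400 J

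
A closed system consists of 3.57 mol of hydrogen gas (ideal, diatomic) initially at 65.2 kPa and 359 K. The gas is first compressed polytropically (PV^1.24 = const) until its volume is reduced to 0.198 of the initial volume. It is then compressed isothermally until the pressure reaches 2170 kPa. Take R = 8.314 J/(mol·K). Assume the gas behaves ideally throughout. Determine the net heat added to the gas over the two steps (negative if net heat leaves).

-32000 J

V₁ = nRT₁/P₁ = 3.57×8.314×359/65.2 = 163 L.
Step 1 — Polytropic n=1.24: T₂ = T₁(V₁/V₂)^(n−1) = 359×(5.05)^0.24 = 530 K; P₂ = P₁(V₁/V₂)^n = 486 kPa.
W = (P₁V₁−P₂V₂)/(n−1) = (65.2×163−486×32.4)/0.24 = -21100 J.
ΔU = nCvΔT = 3.57×20.8×(530−359) = 12700 J.
Q = ΔU + W = -8440 J.
State after step 1: P = 486 kPa, V = 32.4 L, T = 530 K.
Step 2 — Isothermal: T stays 530 K; PV = const ⇒ V₂ = 7.24 L, P₂ = 2170 kPa.
ΔU = 0 (ideal gas, T constant).
W = nRT ln(V₂/V₁) = 3.57×8.314×530×ln(0.224) = -23500 J.
Q = ΔU + W = -23500 J.
Net over both steps: W = -44600 J, Q = -32000 J, ΔU = 12700 J.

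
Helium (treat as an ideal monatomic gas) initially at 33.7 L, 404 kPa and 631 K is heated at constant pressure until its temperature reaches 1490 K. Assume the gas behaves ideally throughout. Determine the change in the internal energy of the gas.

n = P₁V₁/(RT₁) = 404×33.7/(8.314×631) = 2.60 mol.
Isobaric: P stays 404 kPa; V/T = const ⇒ T₂ = 1490 K, V₂ = 79.6 L.
For an ideal gas ΔU = nCvΔT with Cv = (3/2)R = 12.5 J/(mol·K).
ΔU = 2.60×12.5×(1490−631) = 27800 J.

27800 J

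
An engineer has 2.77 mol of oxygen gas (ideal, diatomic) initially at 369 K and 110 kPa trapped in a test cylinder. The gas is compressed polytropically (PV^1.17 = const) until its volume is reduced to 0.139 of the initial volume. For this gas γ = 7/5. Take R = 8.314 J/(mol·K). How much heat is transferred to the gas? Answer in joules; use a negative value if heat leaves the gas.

V₁ = nRT₁/P₁ = 2.77×8.314×369/110 = 77.3 L.
Polytropic n=1.17: T₂ = T₁(V₁/V₂)^(n−1) = 369×(7.19)^0.17 = 516 K; P₂ = P₁(V₁/V₂)^n = 1110 kPa.
W = (P₁V₁−P₂V₂)/(n−1) = (110×77.3−1110×10.7)/0.17 = -19900 J.
ΔU = nCvΔT = 2.77×20.8×(516−369) = 8470 J.
Q = ΔU + W = -11500 J.

-11500 J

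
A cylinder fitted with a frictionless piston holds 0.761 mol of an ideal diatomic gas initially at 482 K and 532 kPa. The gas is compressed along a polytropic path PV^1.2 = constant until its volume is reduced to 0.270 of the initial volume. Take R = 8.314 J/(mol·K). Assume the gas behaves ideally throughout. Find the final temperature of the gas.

626 K

V₁ = nRT₁/P₁ = 0.761×8.314×482/532 = 5.73 L.
Polytropic n=1.2: T₂ = T₁(V₁/V₂)^(n−1) = 482×(3.70)^0.20 = 626 K; P₂ = P₁(V₁/V₂)^n = 2560 kPa.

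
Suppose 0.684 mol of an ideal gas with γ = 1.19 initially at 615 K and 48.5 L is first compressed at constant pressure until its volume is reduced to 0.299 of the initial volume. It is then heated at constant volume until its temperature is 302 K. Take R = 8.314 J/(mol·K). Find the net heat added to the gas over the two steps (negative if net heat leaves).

P₁ = nRT₁/V₁ = 0.684×8.314×615/48.5 = 72.1 kPa.
Step 1 — Isobaric: P stays 72.1 kPa; V/T = const ⇒ T₂ = 184 K, V₂ = 14.5 L.
W = PΔV = 72.1×(14.5−48.5) kPa·L = -2450 J.
ΔU = nCvΔT = 0.684×43.8×(184−615) = -12900 J.
Q = ΔU + W = nCpΔT = -15400 J.
State after step 1: P = 72.1 kPa, V = 14.5 L, T = 184 K.
Step 2 — Isochoric: V stays 14.5 L; P/T = const ⇒ T₂ = 302 K, P₂ = 118 kPa.
W = 0 (no volume change).
ΔU = nCvΔT = 0.684×43.8×(302−184) = 3540 J.
Q = ΔU = 3540 J.
Net over both steps: W = -2450 J, Q = -11800 J, ΔU = -9370 J.

-11800 J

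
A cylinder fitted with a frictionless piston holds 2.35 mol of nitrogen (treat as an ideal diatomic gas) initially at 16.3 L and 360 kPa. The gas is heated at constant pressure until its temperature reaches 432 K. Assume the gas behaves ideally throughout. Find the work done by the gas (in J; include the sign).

2570 J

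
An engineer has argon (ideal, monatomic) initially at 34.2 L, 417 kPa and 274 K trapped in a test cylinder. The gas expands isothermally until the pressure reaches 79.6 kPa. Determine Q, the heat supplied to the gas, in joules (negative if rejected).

23600 J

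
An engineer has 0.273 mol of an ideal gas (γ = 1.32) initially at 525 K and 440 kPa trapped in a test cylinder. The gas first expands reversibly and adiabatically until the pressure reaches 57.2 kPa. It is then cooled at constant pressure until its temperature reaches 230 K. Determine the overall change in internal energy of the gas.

V₁ = nRT₁/P₁ = 0.273×8.314×525/440 = 2.71 L.
Step 1 — Adiabatic: T₂/T₁ = (P₂/P₁)^((γ−1)/γ) ⇒ T₂ = 525×(0.130)^0.242 = 320 K; V₂ = 12.7 L.
ΔU = nCvΔT = 0.273×26.0×(320−525) = -1450 J.
Q = 0 for an adiabatic process, so W = −ΔU = 1450 J.
State after step 1: P = 57.2 kPa, V = 12.7 L, T = 320 K.
Step 2 — Isobaric: P stays 57.2 kPa; V/T = const ⇒ T₂ = 230 K, V₂ = 9.13 L.
W = PΔV = 57.2×(9.13−12.7) kPa·L = -205 J.
ΔU = nCvΔT = 0.273×26.0×(230−320) = -639 J.
Q = ΔU + W = nCpΔT = -844 J.
Net over both steps: W = 1250 J, Q = -844 J, ΔU = -2090 J.

-2090 J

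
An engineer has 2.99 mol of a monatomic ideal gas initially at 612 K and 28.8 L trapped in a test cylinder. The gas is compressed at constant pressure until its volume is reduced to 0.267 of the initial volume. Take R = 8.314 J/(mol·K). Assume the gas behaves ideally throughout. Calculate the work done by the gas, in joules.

-11200 J

P₁ = nRT₁/V₁ = 2.99×8.314×612/28.8 = 528 kPa.
Isobaric: P stays 528 kPa; V/T = const ⇒ T₂ = 163 K, V₂ = 7.69 L.
W = PΔV = 528×(7.69−28.8) kPa·L = -11200 J.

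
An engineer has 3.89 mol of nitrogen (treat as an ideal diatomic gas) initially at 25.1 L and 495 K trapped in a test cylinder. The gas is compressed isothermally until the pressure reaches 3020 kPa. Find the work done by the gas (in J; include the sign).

P₁ = nRT₁/V₁ = 3.89×8.314×495/25.1 = 638 kPa.
Isothermal: T stays 495 K; PV = const ⇒ V₂ = 5.30 L, P₂ = 3020 kPa.
W = nRT ln(V₂/V₁) = 3.89×8.314×495×ln(0.211) = -24900 J.

-24900 J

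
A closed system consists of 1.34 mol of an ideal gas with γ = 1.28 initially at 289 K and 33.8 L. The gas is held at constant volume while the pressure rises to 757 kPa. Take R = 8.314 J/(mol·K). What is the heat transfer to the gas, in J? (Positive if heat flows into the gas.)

P₁ = nRT₁/V₁ = 1.34×8.314×289/33.8 = 95.3 kPa.
Isochoric: V stays 33.8 L; P/T = const ⇒ T₂ = 2300 K, P₂ = 757 kPa.
W = 0 (no volume change).
ΔU = nCvΔT = 1.34×29.7×(2300−289) = 79900 J.
Q = ΔU = 79900 J.

79900 J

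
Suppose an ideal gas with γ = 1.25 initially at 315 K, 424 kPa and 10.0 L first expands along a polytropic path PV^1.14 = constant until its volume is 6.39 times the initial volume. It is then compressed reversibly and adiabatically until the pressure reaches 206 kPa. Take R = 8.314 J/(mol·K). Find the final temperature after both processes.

321 K

n = P₁V₁/(RT₁) = 424×10.0/(8.314×315) = 1.62 mol.
Step 1 — Polytropic n=1.14: T₂ = T₁(V₁/V₂)^(n−1) = 315×(0.156)^0.14 = 243 K; P₂ = P₁(V₁/V₂)^n = 51.2 kPa.
W = (P₁V₁−P₂V₂)/(n−1) = (424×10.0−51.2×63.9)/0.14 = 6930 J.
ΔU = nCvΔT = 1.62×33.3×(243−315) = -3880 J.
Q = ΔU + W = 3050 J.
State after step 1: P = 51.2 kPa, V = 63.9 L, T = 243 K.
Step 2 — Adiabatic: T₂/T₁ = (P₂/P₁)^((γ−1)/γ) ⇒ T₂ = 243×(4.03)^0.200 = 321 K; V₂ = 21.0 L.
ΔU = nCvΔT = 1.62×33.3×(321−243) = 4200 J.
Q = 0 for an adiabatic process, so W = −ΔU = -4200 J.
Net over both steps: W = 2720 J, Q = 3050 J, ΔU = 323 J.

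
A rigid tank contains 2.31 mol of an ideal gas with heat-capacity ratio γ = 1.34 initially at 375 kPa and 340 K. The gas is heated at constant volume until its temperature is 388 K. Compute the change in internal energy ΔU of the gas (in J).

2710 J

V₁ = nRT₁/P₁ = 2.31×8.314×340/375 = 17.4 L.
Isochoric: V stays 17.4 L; P/T = const ⇒ T₂ = 388 K, P₂ = 428 kPa.
For an ideal gas ΔU = nCvΔT with Cv = R/(γ−1) = 24.5 J/(mol·K).
ΔU = 2.31×24.5×(388−340) = 2710 J.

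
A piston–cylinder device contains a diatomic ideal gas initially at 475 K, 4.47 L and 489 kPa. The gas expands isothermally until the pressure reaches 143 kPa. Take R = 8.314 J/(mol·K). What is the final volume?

Isothermal: T stays 475 K; PV = const ⇒ V₂ = 15.3 L, P₂ = 143 kPa.

15.3 L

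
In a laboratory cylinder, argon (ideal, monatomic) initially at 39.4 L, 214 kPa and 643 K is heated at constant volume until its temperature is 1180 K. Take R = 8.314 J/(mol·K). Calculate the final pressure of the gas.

Isochoric: V stays 39.4 L; P/T = const ⇒ T₂ = 1180 K, P₂ = 393 kPa.

393 kPa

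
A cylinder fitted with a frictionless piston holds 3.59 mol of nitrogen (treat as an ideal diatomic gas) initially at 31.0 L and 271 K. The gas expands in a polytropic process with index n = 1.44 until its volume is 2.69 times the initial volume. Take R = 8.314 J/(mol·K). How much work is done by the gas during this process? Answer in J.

6490 J

P₁ = nRT₁/V₁ = 3.59×8.314×271/31.0 = 261 kPa.
Polytropic n=1.44: T₂ = T₁(V₁/V₂)^(n−1) = 271×(0.372)^0.44 = 175 K; P₂ = P₁(V₁/V₂)^n = 62.8 kPa.
W = (P₁V₁−P₂V₂)/(n−1) = (261×31.0−62.8×83.4)/0.44 = 6490 J.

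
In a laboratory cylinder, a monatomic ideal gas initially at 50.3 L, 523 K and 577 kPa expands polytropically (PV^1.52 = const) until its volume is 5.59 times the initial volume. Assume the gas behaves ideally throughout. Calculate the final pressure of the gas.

Polytropic n=1.52: T₂ = T₁(V₁/V₂)^(n−1) = 523×(0.179)^0.52 = 214 K; P₂ = P₁(V₁/V₂)^n = 42.2 kPa.

42.2 kPa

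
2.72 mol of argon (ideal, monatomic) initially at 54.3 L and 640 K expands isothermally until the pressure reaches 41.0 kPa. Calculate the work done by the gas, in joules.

27100 J

P₁ = nRT₁/V₁ = 2.72×8.314×640/54.3 = 267 kPa.
Isothermal: T stays 640 K; PV = const ⇒ V₂ = 353 L, P₂ = 41.0 kPa.
W = nRT ln(V₂/V₁) = 2.72×8.314×640×ln(6.50) = 27100 J.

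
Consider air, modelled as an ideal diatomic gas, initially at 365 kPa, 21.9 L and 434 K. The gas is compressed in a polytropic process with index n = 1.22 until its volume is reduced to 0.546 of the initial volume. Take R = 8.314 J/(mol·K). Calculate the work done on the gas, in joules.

5170 J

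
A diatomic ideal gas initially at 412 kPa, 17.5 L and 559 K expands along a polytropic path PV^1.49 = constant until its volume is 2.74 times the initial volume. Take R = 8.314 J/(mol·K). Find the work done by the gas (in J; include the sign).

n = P₁V₁/(RT₁) = 412×17.5/(8.314×559) = 1.55 mol.
Polytropic n=1.49: T₂ = T₁(V₁/V₂)^(n−1) = 559×(0.365)^0.49 = 341 K; P₂ = P₁(V₁/V₂)^n = 91.8 kPa.
W = (P₁V₁−P₂V₂)/(n−1) = (412×17.5−91.8×48.0)/0.49 = 5740 J.

5740 J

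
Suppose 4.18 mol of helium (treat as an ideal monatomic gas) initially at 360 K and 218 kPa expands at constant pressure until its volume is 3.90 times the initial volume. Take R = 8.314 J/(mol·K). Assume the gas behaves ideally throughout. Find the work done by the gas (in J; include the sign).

V₁ = nRT₁/P₁ = 4.18×8.314×360/218 = 57.4 L.
Isobaric: P stays 218 kPa; V/T = const ⇒ T₂ = 1400 K, V₂ = 224 L.
W = PΔV = 218×(224−57.4) kPa·L = 36300 J.

36300 J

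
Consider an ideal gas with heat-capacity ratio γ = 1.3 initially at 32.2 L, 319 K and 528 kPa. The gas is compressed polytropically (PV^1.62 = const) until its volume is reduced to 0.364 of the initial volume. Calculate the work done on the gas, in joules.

23900 J

n = P₁V₁/(RT₁) = 528×32.2/(8.314×319) = 6.41 mol.
Polytropic n=1.62: T₂ = T₁(V₁/V₂)^(n−1) = 319×(2.75)^0.62 = 597 K; P₂ = P₁(V₁/V₂)^n = 2710 kPa.
W = (P₁V₁−P₂V₂)/(n−1) = (528×32.2−2710×11.7)/0.62 = -23900 J.
Work done on the gas = −W_by = 23900 J.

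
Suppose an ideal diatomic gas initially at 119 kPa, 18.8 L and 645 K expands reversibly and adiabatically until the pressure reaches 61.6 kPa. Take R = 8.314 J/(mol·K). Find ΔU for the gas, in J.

-959 J

n = P₁V₁/(RT₁) = 119×18.8/(8.314×645) = 0.417 mol.
Adiabatic: T₂/T₁ = (P₂/P₁)^((γ−1)/γ) ⇒ T₂ = 645×(0.518)^0.286 = 534 K; V₂ = 30.1 L.
For an ideal gas ΔU = nCvΔT with Cv = (5/2)R = 20.8 J/(mol·K).
ΔU = 0.417×20.8×(534−645) = -959 J.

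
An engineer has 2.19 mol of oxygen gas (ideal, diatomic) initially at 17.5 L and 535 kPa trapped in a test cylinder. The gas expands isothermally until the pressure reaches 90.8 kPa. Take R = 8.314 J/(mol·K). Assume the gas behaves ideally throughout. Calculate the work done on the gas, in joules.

-16600 J

T₁ = P₁V₁/(nR) = 535×17.5/(2.19×8.314) = 514 K.
Isothermal: T stays 514 K; PV = const ⇒ V₂ = 103 L, P₂ = 90.8 kPa.
W = nRT ln(V₂/V₁) = 2.19×8.314×514×ln(5.89) = 16600 J.
Work done on the gas = −W_by = -16600 J.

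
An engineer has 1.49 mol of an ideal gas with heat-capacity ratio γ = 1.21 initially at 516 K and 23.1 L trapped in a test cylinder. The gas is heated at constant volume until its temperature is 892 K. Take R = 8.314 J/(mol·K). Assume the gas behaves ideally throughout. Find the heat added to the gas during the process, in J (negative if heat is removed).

P₁ = nRT₁/V₁ = 1.49×8.314×516/23.1 = 277 kPa.
Isochoric: V stays 23.1 L; P/T = const ⇒ T₂ = 892 K, P₂ = 478 kPa.
W = 0 (no volume change).
ΔU = nCvΔT = 1.49×39.6×(892−516) = 22200 J.
Q = ΔU = 22200 J.

22200 J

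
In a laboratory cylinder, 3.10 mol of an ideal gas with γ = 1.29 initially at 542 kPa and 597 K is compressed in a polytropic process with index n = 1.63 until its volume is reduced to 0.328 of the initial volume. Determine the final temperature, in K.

V₁ = nRT₁/P₁ = 3.10×8.314×597/542 = 28.4 L.
Polytropic n=1.63: T₂ = T₁(V₁/V₂)^(n−1) = 597×(3.05)^0.63 = 1200 K; P₂ = P₁(V₁/V₂)^n = 3340 kPa.

1200 K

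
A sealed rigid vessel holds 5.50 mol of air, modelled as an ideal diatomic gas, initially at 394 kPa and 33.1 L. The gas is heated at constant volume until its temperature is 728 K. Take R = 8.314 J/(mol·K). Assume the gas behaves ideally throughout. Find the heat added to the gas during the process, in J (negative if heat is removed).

T₁ = P₁V₁/(nR) = 394×33.1/(5.50×8.314) = 285 K.
Isochoric: V stays 33.1 L; P/T = const ⇒ T₂ = 728 K, P₂ = 1010 kPa.
W = 0 (no volume change).
ΔU = nCvΔT = 5.50×20.8×(728−285) = 50600 J.
Q = ΔU = 50600 J.

50600 J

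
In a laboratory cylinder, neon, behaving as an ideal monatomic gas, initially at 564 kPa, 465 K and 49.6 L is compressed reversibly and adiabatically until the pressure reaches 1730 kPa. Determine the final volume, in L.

Adiabatic: T₂/T₁ = (P₂/P₁)^((γ−1)/γ) ⇒ T₂ = 465×(3.07)^0.400 = 728 K; V₂ = 25.3 L.

25.3 L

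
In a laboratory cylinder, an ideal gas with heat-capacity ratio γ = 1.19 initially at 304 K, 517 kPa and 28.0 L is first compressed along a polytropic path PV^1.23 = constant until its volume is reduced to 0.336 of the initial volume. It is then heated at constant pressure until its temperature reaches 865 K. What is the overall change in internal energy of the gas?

141000 J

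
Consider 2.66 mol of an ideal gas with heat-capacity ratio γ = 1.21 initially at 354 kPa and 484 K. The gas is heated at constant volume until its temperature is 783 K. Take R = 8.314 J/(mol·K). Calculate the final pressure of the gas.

V₁ = nRT₁/P₁ = 2.66×8.314×484/354 = 30.2 L.
Isochoric: V stays 30.2 L; P/T = const ⇒ T₂ = 783 K, P₂ = 573 kPa.

573 kPa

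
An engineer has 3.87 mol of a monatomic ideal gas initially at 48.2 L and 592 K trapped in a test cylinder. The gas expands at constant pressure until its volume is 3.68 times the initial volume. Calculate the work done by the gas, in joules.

51000 J

P₁ = nRT₁/V₁ = 3.87×8.314×592/48.2 = 395 kPa.
Isobaric: P stays 395 kPa; V/T = const ⇒ T₂ = 2180 K, V₂ = 177 L.
W = PΔV = 395×(177−48.2) kPa·L = 51000 J.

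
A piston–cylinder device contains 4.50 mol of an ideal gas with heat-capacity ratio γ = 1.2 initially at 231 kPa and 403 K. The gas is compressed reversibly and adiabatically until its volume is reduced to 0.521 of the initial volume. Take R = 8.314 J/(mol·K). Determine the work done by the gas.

V₁ = nRT₁/P₁ = 4.50×8.314×403/231 = 65.3 L.
Adiabatic: TV^(γ−1) = const ⇒ T₂ = 403×(1.92)^0.200 = 459 K; PV^γ = const ⇒ P₂ = 505 kPa.
ΔU = nCvΔT = 4.50×41.6×(459−403) = 10500 J.
Q = 0 for an adiabatic process, so W = −ΔU = -10500 J.

-10500 J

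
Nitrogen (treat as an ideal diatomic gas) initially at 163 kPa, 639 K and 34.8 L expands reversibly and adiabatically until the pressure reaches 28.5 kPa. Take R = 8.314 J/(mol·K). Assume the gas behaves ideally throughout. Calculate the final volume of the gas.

121 L

Adiabatic: T₂/T₁ = (P₂/P₁)^((γ−1)/γ) ⇒ T₂ = 639×(0.175)^0.286 = 388 K; V₂ = 121 L.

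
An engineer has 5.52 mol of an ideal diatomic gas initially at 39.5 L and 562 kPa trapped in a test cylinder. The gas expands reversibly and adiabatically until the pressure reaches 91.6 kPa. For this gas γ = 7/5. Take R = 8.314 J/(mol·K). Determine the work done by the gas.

T₁ = P₁V₁/(nR) = 562×39.5/(5.52×8.314) = 484 K.
Adiabatic: T₂/T₁ = (P₂/P₁)^((γ−1)/γ) ⇒ T₂ = 484×(0.163)^0.286 = 288 K; V₂ = 144 L.
ΔU = nCvΔT = 5.52×20.8×(288−484) = -22400 J.
Q = 0 for an adiabatic process, so W = −ΔU = 22400 J.

22400 J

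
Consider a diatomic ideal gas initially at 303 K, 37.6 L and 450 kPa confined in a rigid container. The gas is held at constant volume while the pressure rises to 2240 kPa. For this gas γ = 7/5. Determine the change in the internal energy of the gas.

n = P₁V₁/(RT₁) = 450×37.6/(8.314×303) = 6.72 mol.
Isochoric: V stays 37.6 L; P/T = const ⇒ T₂ = 1510 K, P₂ = 2240 kPa.
For an ideal gas ΔU = nCvΔT with Cv = (5/2)R = 20.8 J/(mol·K).
ΔU = 6.72×20.8×(1510−303) = 168000 J.

168000 J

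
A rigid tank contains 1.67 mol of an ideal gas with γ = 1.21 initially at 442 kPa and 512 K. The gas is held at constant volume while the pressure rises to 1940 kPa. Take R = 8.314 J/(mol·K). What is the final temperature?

2250 K

V₁ = nRT₁/P₁ = 1.67×8.314×512/442 = 16.1 L.
Isochoric: V stays 16.1 L; P/T = const ⇒ T₂ = 2250 K, P₂ = 1940 kPa.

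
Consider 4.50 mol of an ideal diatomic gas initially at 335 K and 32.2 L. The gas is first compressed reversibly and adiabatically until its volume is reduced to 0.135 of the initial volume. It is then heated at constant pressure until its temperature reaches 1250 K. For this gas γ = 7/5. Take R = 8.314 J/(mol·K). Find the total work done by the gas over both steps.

-19600 J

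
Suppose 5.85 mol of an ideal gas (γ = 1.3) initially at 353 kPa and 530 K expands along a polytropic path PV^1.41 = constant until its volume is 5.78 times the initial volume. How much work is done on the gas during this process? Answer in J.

V₁ = nRT₁/P₁ = 5.85×8.314×530/353 = 73.0 L.
Polytropic n=1.41: T₂ = T₁(V₁/V₂)^(n−1) = 530×(0.173)^0.41 = 258 K; P₂ = P₁(V₁/V₂)^n = 29.7 kPa.
W = (P₁V₁−P₂V₂)/(n−1) = (353×73.0−29.7×422)/0.41 = 32200 J.
Work done on the gas = −W_by = -32200 J.

-32200 J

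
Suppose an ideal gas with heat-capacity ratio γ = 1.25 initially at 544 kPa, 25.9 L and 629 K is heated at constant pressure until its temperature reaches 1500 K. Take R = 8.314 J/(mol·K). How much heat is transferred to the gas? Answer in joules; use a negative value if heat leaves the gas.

97600 J

n = P₁V₁/(RT₁) = 544×25.9/(8.314×629) = 2.69 mol.
Isobaric: P stays 544 kPa; V/T = const ⇒ T₂ = 1500 K, V₂ = 61.8 L.
W = PΔV = 544×(61.8−25.9) kPa·L = 19500 J.
ΔU = nCvΔT = 2.69×33.3×(1500−629) = 78000 J.
Q = ΔU + W = nCpΔT = 97600 J.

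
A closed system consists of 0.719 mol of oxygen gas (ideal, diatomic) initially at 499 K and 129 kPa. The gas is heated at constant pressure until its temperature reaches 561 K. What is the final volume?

26.0 L

V₁ = nRT₁/P₁ = 0.719×8.314×499/129 = 23.1 L.
Isobaric: P stays 129 kPa; V/T = const ⇒ T₂ = 561 K, V₂ = 26.0 L.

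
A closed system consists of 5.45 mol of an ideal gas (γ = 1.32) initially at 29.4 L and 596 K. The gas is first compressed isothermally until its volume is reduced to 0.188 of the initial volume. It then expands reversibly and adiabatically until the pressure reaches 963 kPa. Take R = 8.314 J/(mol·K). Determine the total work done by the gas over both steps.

P₁ = nRT₁/V₁ = 5.45×8.314×596/29.4 = 919 kPa.
Step 1 — Isothermal: T stays 596 K; PV = const ⇒ V₂ = 5.53 L, P₂ = 4890 kPa.
ΔU = 0 (ideal gas, T constant).
W = nRT ln(V₂/V₁) = 5.45×8.314×596×ln(0.188) = -45100 J.
Q = ΔU + W = -45100 J.
State after step 1: P = 4890 kPa, V = 5.53 L, T = 596 K.
Step 2 — Adiabatic: T₂/T₁ = (P₂/P₁)^((γ−1)/γ) ⇒ T₂ = 596×(0.197)^0.242 = 402 K; V₂ = 18.9 L.
ΔU = nCvΔT = 5.45×26.0×(402−596) = -27500 J.
Q = 0 for an adiabatic process, so W = −ΔU = 27500 J.
Net over both steps: W = -17700 J, Q = -45100 J, ΔU = -27500 J.

-17700 J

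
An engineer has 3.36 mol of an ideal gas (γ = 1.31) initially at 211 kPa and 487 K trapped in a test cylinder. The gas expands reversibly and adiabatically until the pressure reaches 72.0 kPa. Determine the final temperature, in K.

V₁ = nRT₁/P₁ = 3.36×8.314×487/211 = 64.5 L.
Adiabatic: T₂/T₁ = (P₂/P₁)^((γ−1)/γ) ⇒ T₂ = 487×(0.341)^0.237 = 378 K; V₂ = 147 L.

378 K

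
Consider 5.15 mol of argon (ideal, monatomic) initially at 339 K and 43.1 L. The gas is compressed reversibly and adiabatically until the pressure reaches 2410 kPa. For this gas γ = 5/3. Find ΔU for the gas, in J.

P₁ = nRT₁/V₁ = 5.15×8.314×339/43.1 = 337 kPa.
Adiabatic: T₂/T₁ = (P₂/P₁)^((γ−1)/γ) ⇒ T₂ = 339×(7.16)^0.400 = 745 K; V₂ = 13.2 L.
For an ideal gas ΔU = nCvΔT with Cv = (3/2)R = 12.5 J/(mol·K).
ΔU = 5.15×12.5×(745−339) = 26100 J.

26100 J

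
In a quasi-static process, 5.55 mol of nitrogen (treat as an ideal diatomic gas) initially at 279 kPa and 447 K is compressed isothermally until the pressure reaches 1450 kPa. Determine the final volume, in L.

14.2 L

V₁ = nRT₁/P₁ = 5.55×8.314×447/279 = 73.9 L.
Isothermal: T stays 447 K; PV = const ⇒ V₂ = 14.2 L, P₂ = 1450 kPa.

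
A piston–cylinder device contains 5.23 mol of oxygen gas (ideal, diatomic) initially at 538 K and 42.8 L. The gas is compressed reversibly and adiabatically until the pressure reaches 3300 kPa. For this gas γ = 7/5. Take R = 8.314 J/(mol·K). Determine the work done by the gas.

-39300 J

P₁ = nRT₁/V₁ = 5.23×8.314×538/42.8 = 547 kPa.
Adiabatic: T₂/T₁ = (P₂/P₁)^((γ−1)/γ) ⇒ T₂ = 538×(6.04)^0.286 = 899 K; V₂ = 11.8 L.
ΔU = nCvΔT = 5.23×20.8×(899−538) = 39300 J.
Q = 0 for an adiabatic process, so W = −ΔU = -39300 J.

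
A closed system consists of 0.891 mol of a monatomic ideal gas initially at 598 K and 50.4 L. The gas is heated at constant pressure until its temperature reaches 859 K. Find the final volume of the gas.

P₁ = nRT₁/V₁ = 0.891×8.314×598/50.4 = 87.9 kPa.
Isobaric: P stays 87.9 kPa; V/T = const ⇒ T₂ = 859 K, V₂ = 72.4 L.

72.4 L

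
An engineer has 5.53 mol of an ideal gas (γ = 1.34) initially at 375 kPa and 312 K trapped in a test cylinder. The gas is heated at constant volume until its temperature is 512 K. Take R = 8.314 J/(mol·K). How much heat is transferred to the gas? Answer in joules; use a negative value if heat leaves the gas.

27000 J

V₁ = nRT₁/P₁ = 5.53×8.314×312/375 = 38.3 L.
Isochoric: V stays 38.3 L; P/T = const ⇒ T₂ = 512 K, P₂ = 615 kPa.
W = 0 (no volume change).
ΔU = nCvΔT = 5.53×24.5×(512−312) = 27000 J.
Q = ΔU = 27000 J.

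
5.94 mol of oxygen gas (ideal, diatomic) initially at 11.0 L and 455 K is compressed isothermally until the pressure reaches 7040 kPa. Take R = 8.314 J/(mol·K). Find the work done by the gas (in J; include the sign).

P₁ = nRT₁/V₁ = 5.94×8.314×455/11.0 = 2040 kPa.
Isothermal: T stays 455 K; PV = const ⇒ V₂ = 3.19 L, P₂ = 7040 kPa.
W = nRT ln(V₂/V₁) = 5.94×8.314×455×ln(0.290) = -27800 J.

-27800 J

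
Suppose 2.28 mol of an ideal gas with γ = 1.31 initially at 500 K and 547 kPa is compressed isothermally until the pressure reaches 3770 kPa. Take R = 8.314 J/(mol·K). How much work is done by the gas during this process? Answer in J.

V₁ = nRT₁/P₁ = 2.28×8.314×500/547 = 17.3 L.
Isothermal: T stays 500 K; PV = const ⇒ V₂ = 2.51 L, P₂ = 3770 kPa.
W = nRT ln(V₂/V₁) = 2.28×8.314×500×ln(0.145) = -18300 J.

-18300 J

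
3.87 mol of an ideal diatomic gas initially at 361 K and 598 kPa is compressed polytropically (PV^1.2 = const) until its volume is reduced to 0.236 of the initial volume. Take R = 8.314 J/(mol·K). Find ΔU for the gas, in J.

V₁ = nRT₁/P₁ = 3.87×8.314×361/598 = 19.4 L.
Polytropic n=1.2: T₂ = T₁(V₁/V₂)^(n−1) = 361×(4.24)^0.20 = 482 K; P₂ = P₁(V₁/V₂)^n = 3380 kPa.
For an ideal gas ΔU = nCvΔT with Cv = (5/2)R = 20.8 J/(mol·K).
ΔU = 3.87×20.8×(482−361) = 9720 J.

9720 J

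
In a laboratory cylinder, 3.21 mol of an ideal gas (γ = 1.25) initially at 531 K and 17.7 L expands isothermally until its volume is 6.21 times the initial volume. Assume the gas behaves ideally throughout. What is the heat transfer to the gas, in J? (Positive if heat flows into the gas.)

P₁ = nRT₁/V₁ = 3.21×8.314×531/17.7 = 801 kPa.
Isothermal: T stays 531 K; PV = const ⇒ V₂ = 110 L, P₂ = 129 kPa.
ΔU = 0 (ideal gas, T constant).
W = nRT ln(V₂/V₁) = 3.21×8.314×531×ln(6.21) = 25900 J.
Q = ΔU + W = 25900 J.

25900 J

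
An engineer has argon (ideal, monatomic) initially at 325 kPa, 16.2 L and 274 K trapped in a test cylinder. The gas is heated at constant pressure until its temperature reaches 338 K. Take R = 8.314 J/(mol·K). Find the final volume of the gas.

20.0 L

Isobaric: P stays 325 kPa; V/T = const ⇒ T₂ = 338 K, V₂ = 20.0 L.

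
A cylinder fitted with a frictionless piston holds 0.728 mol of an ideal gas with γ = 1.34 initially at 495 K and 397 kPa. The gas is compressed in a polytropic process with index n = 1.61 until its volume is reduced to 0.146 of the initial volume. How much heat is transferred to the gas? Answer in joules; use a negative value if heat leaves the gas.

8710 J

V₁ = nRT₁/P₁ = 0.728×8.314×495/397 = 7.55 L.
Polytropic n=1.61: T₂ = T₁(V₁/V₂)^(n−1) = 495×(6.85)^0.61 = 1600 K; P₂ = P₁(V₁/V₂)^n = 8790 kPa.
W = (P₁V₁−P₂V₂)/(n−1) = (397×7.55−8790×1.10)/0.61 = -11000 J.
ΔU = nCvΔT = 0.728×24.5×(1600−495) = 19700 J.
Q = ΔU + W = 8710 J.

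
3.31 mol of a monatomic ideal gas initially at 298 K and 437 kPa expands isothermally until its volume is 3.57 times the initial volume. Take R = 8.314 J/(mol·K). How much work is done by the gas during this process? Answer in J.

10400 J

V₁ = nRT₁/P₁ = 3.31×8.314×298/437 = 18.8 L.
Isothermal: T stays 298 K; PV = const ⇒ V₂ = 67.0 L, P₂ = 122 kPa.
W = nRT ln(V₂/V₁) = 3.31×8.314×298×ln(3.57) = 10400 J.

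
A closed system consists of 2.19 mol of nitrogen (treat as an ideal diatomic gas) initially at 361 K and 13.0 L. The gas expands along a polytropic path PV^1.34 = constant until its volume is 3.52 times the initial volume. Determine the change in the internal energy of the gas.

P₁ = nRT₁/V₁ = 2.19×8.314×361/13.0 = 506 kPa.
Polytropic n=1.34: T₂ = T₁(V₁/V₂)^(n−1) = 361×(0.284)^0.34 = 235 K; P₂ = P₁(V₁/V₂)^n = 93.6 kPa.
For an ideal gas ΔU = nCvΔT with Cv = (5/2)R = 20.8 J/(mol·K).
ΔU = 2.19×20.8×(235−361) = -5720 J.

-5720 J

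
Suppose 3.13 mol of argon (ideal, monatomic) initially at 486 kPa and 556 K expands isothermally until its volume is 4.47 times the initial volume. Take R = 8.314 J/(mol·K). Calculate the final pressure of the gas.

109 kPa

V₁ = nRT₁/P₁ = 3.13×8.314×556/486 = 29.8 L.
Isothermal: T stays 556 K; PV = const ⇒ V₂ = 133 L, P₂ = 109 kPa.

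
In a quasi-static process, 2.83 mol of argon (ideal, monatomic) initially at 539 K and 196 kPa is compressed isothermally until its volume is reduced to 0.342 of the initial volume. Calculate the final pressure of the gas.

573 kPa

V₁ = nRT₁/P₁ = 2.83×8.314×539/196 = 64.7 L.
Isothermal: T stays 539 K; PV = const ⇒ V₂ = 22.1 L, P₂ = 573 kPa.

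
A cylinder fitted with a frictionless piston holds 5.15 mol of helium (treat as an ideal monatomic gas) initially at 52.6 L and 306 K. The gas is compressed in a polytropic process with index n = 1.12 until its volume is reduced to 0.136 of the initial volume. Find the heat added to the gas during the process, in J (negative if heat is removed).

P₁ = nRT₁/V₁ = 5.15×8.314×306/52.6 = 249 kPa.
Polytropic n=1.12: T₂ = T₁(V₁/V₂)^(n−1) = 306×(7.35)^0.12 = 389 K; P₂ = P₁(V₁/V₂)^n = 2330 kPa.
W = (P₁V₁−P₂V₂)/(n−1) = (249×52.6−2330×7.15)/0.12 = -29500 J.
ΔU = nCvΔT = 5.15×12.5×(389−306) = 5320 J.
Q = ΔU + W = -24200 J.

-24200 J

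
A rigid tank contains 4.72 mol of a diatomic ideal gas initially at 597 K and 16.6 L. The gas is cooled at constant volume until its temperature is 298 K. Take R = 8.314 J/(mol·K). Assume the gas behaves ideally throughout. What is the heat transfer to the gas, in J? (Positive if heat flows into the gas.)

-29300 J

P₁ = nRT₁/V₁ = 4.72×8.314×597/16.6 = 1410 kPa.
Isochoric: V stays 16.6 L; P/T = const ⇒ T₂ = 298 K, P₂ = 704 kPa.
W = 0 (no volume change).
ΔU = nCvΔT = 4.72×20.8×(298−597) = -29300 J.
Q = ΔU = -29300 J.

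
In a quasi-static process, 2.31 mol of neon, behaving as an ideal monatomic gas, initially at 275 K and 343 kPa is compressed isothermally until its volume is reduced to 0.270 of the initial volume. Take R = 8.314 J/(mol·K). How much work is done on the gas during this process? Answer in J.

V₁ = nRT₁/P₁ = 2.31×8.314×275/343 = 15.4 L.
Isothermal: T stays 275 K; PV = const ⇒ V₂ = 4.16 L, P₂ = 1270 kPa.
W = nRT ln(V₂/V₁) = 2.31×8.314×275×ln(0.270) = -6920 J.
Work done on the gas = −W_by = 6920 J.

6920 J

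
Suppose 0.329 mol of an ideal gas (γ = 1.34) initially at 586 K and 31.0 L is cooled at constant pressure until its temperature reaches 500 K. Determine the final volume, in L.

26.5 L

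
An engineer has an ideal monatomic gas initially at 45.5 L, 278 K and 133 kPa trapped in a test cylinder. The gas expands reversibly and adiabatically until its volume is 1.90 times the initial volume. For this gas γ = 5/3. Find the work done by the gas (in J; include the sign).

3160 J

n = P₁V₁/(RT₁) = 133×45.5/(8.314×278) = 2.62 mol.
Adiabatic: TV^(γ−1) = const ⇒ T₂ = 278×(0.526)^0.667 = 181 K; PV^γ = const ⇒ P₂ = 45.6 kPa.
ΔU = nCvΔT = 2.62×12.5×(181−278) = -3160 J.
Q = 0 for an adiabatic process, so W = −ΔU = 3160 J.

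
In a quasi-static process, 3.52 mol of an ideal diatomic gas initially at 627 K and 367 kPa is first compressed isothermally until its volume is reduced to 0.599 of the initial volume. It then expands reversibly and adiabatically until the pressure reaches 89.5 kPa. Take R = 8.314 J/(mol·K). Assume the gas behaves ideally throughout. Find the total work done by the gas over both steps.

9990 J

V₁ = nRT₁/P₁ = 3.52×8.314×627/367 = 50.0 L.
Step 1 — Isothermal: T stays 627 K; PV = const ⇒ V₂ = 29.9 L, P₂ = 613 kPa.
ΔU = 0 (ideal gas, T constant).
W = nRT ln(V₂/V₁) = 3.52×8.314×627×ln(0.599) = -9400 J.
Q = ΔU + W = -9400 J.
State after step 1: P = 613 kPa, V = 29.9 L, T = 627 K.
Step 2 — Adiabatic: T₂/T₁ = (P₂/P₁)^((γ−1)/γ) ⇒ T₂ = 627×(0.146)^0.286 = 362 K; V₂ = 118 L.
ΔU = nCvΔT = 3.52×20.8×(362−627) = -19400 J.
Q = 0 for an adiabatic process, so W = −ΔU = 19400 J.
Net over both steps: W = 9990 J, Q = -9400 J, ΔU = -19400 J.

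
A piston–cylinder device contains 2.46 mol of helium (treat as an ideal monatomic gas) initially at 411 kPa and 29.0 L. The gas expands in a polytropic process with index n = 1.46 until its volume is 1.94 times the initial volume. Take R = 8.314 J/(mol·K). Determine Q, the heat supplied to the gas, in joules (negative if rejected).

2110 J

T₁ = P₁V₁/(nR) = 411×29.0/(2.46×8.314) = 583 K.
Polytropic n=1.46: T₂ = T₁(V₁/V₂)^(n−1) = 583×(0.515)^0.46 = 430 K; P₂ = P₁(V₁/V₂)^n = 156 kPa.
W = (P₁V₁−P₂V₂)/(n−1) = (411×29.0−156×56.3)/0.46 = 6810 J.
ΔU = nCvΔT = 2.46×12.5×(430−583) = -4700 J.
Q = ΔU + W = 2110 J.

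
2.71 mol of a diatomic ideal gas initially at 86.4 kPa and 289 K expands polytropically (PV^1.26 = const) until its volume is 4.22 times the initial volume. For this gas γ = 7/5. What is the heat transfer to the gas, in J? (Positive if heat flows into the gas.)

2740 J

V₁ = nRT₁/P₁ = 2.71×8.314×289/86.4 = 75.4 L.
Polytropic n=1.26: T₂ = T₁(V₁/V₂)^(n−1) = 289×(0.237)^0.26 = 199 K; P₂ = P₁(V₁/V₂)^n = 14.1 kPa.
W = (P₁V₁−P₂V₂)/(n−1) = (86.4×75.4−14.1×318)/0.26 = 7820 J.
ΔU = nCvΔT = 2.71×20.8×(199−289) = -5080 J.
Q = ΔU + W = 2740 J.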